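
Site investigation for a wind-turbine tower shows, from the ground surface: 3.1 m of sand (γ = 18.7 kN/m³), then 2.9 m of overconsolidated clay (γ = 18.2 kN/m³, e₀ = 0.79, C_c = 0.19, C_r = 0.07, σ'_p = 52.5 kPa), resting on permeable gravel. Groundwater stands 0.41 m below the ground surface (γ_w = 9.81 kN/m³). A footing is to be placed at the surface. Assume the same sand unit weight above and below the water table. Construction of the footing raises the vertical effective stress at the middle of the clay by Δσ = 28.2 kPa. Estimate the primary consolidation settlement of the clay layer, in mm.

S_c ≈ 51.1 mm

Mid-depth of clay below the ground surface: z = 3.1 + 2.9/2 = 4.55 m.
Total vertical stress at mid-clay: σ_v = 18.7×3.1 + 18.2×1.45 = 84.36 kPa.
Pore pressure: u = 9.81×(4.55 − 0.41) = 40.613 kPa.
Initial effective stress: σ'_0 = σ_v − u = 84.36 − 40.613 = 43.747 kPa.
Final effective stress: σ'_f = 43.747 + 28.2 = 71.947 kPa.
σ'_f = 71.947 > σ'_p = 52.5 kPa, so the stress path crosses the preconsolidation pressure — recompression up to σ'_p, then virgin compression beyond:
S_c = H/(1+e₀)·[C_r·log₁₀(σ'_p/σ'_0) + C_c·log₁₀(σ'_f/σ'_p)]
    = 2.9/1.79 × [0.07×log₁₀(52.5/43.747) + 0.19×log₁₀(71.947/52.5)]
    = 1.6201 × [0.0055448 + 0.026002] = 0.05111 m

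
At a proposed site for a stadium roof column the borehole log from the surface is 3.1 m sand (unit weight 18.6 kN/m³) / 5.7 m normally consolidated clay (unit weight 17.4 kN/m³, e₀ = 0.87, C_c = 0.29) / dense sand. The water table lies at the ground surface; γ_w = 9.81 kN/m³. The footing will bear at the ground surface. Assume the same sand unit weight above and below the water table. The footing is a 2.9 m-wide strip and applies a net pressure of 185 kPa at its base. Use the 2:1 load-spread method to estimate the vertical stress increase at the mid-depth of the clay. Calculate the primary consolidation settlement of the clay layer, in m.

S_c ≈ 0.31 m

Mid-depth of clay below the ground surface: z = 3.1 + 5.7/2 = 5.95 m.
Total vertical stress at mid-clay: σ_v = 18.6×3.1 + 17.4×2.85 = 107.25 kPa.
Pore pressure: u = 9.81×(5.95 − 0) = 58.37 kPa.
Initial effective stress: σ'_0 = σ_v − u = 107.25 − 58.37 = 48.88 kPa.
Stress increase at mid-clay by the 2:1 spreading method:
Δσ = qB/(B+z) = 185×2.9/(2.9+5.95) = 60.621 kPa
Final effective stress: σ'_f = σ'_0 + Δσ = 48.88 + 60.621 = 109.5 kPa.
Normally consolidated clay, so the full stress increment lies on the virgin compression line:
S_c = C_c·H/(1+e₀)·log₁₀(σ'_f/σ'_0) = 0.29×5.7/(1+0.87)×log₁₀(109.5/48.88)
    = 0.88396 × 0.35028 = 0.3096 m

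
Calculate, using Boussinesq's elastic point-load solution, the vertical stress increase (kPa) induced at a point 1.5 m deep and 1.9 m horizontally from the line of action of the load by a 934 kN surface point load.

Δσ_z ≈ 18.1 kPa

Boussinesq vertical stress below a point load on an elastic half-space:
Δσ_z = 3P/(2πz²) · [1 + (r/z)²]^(−5/2)
r/z = 1.9/1.5 = 1.2667; [1+(r/z)²]^(−5/2) = 0.091351.
Δσ_z = 3×934/(2π×1.5²) × 0.091351 = 198.2 × 0.091351 = 18.11 kPa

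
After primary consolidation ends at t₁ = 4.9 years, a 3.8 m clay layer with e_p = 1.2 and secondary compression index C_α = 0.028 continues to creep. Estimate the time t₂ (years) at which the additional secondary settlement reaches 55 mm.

t₂ ≈ 67.2 years

S_s = C_α·H/(1+e_p)·log₁₀(t₂/t₁) ⇒ log₁₀(t₂/t₁) = S_s·(1+e_p)/(C_α·H).
log₁₀(t₂/t₁) = 0.055 × (1+1.2) / (0.028×3.8) = 1.137
t₂ = t₁ × 10^1.137 = 4.9 × 13.72 = 67.21 years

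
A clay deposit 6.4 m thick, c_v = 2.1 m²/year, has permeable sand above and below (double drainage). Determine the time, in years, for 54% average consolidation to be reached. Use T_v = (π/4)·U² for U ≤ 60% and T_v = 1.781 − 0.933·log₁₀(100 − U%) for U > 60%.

Drainage path length: H_d = H/2 = 3.2 m (double drainage).
U ≤ 60%: T_v = (π/4)·U² = (π/4)×0.54² = 0.22902.
t = T_v·H_d²/c_v = 0.22902×3.2²/2.1 = 1.117 years.

t ≈ 1.12 years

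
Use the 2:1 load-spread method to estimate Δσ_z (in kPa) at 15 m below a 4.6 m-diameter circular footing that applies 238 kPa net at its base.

By the 2:1 method the load spreads at 1 horizontal : 2 vertical, so at depth z the loaded area has grown by z in each plan dimension:
Δσ ≈ qD²/(D+z)² = 238×4.6²/(4.6+15)² = 13.109 kPa

Δσ_z ≈ 13.1 kPa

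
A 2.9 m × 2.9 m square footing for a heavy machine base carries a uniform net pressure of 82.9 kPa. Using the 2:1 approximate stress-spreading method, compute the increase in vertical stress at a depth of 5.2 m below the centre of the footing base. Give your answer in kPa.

By the 2:1 method the load spreads at 1 horizontal : 2 vertical, so at depth z the loaded area has grown by z in each plan dimension:
Δσ = qBL/((B+z)(L+z)) = 82.9×2.9×2.9/((2.9+5.2)(2.9+5.2)) = 10.626 kPa

Δσ_z ≈ 10.6 kPa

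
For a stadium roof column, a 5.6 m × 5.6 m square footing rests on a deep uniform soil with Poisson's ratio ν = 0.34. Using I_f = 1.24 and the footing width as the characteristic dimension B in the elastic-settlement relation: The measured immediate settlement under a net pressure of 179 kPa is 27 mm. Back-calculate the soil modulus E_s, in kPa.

E_s ≈ 40700 kPa

S_e = q·B·(1−ν²)/E_s · I_f  ⇒  E_s = q·B·(1−ν²)·I_f / S_e.
E_s = 179 × 5.6 × 0.8844 × 1.24 / 0.027 = 40710 kPa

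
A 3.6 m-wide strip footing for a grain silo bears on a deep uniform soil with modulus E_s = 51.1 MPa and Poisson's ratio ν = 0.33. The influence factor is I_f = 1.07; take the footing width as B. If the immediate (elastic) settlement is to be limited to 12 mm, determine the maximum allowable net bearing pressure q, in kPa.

E_s = 51.1 MPa = 51100 kPa.
S_e = q·B·(1−ν²)/E_s · I_f  ⇒  q = S_e·E_s / (B·(1−ν²)·I_f).
q = 0.012 × 51100 / (3.6 × 0.8911 × 1.07) = 178.6 kPa

q ≈ 179 kPa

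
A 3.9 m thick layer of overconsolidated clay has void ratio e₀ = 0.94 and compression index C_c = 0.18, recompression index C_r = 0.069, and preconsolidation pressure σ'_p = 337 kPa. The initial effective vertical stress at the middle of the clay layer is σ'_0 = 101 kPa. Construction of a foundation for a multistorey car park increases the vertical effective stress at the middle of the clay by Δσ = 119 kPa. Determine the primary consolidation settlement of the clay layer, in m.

Final effective stress: σ'_f = 101 + 119 = 220 kPa.
σ'_f = 220 ≤ σ'_p = 337 kPa, so the clay remains overconsolidated and only the recompression index applies:
S_c = C_r·H/(1+e₀)·log₁₀(σ'_f/σ'_0) = 0.069×3.9/1.94×log₁₀(220/101)
    = 0.13871 × 0.3381 = 0.0469 m

S_c ≈ 0.0469 m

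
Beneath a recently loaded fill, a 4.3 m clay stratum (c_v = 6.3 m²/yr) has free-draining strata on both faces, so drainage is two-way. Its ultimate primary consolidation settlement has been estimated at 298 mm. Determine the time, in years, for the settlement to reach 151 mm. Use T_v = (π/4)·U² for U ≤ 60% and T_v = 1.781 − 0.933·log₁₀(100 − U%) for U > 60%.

t ≈ 0.148 years

Drainage path length: H_d = H/2 = 2.15 m (double drainage).
U = S(t)/S_ult = 151/298 = 0.5067.
U ≤ 60%: T_v = (π/4)·U² = (π/4)×0.50671² = 0.20166.
t = T_v·H_d²/c_v = 0.20166×2.15²/6.3 = 0.148 years.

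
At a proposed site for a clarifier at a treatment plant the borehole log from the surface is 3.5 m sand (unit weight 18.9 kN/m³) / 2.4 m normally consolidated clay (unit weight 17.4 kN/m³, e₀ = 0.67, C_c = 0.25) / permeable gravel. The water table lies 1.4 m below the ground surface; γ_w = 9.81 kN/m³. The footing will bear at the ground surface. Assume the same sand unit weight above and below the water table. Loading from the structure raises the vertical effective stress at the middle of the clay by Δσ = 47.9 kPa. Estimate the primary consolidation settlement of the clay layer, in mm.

Mid-depth of clay below the ground surface: z = 3.5 + 2.4/2 = 4.7 m.
Total vertical stress at mid-clay: σ_v = 18.9×3.5 + 17.4×1.2 = 87.03 kPa.
Pore pressure: u = 9.81×(4.7 − 1.4) = 32.373 kPa.
Initial effective stress: σ'_0 = σ_v − u = 87.03 − 32.373 = 54.657 kPa.
Final effective stress: σ'_f = σ'_0 + Δσ = 54.657 + 47.9 = 102.56 kPa.
Normally consolidated clay, so the full stress increment lies on the virgin compression line:
S_c = C_c·H/(1+e₀)·log₁₀(σ'_f/σ'_0) = 0.25×2.4/(1+0.67)×log₁₀(102.56/54.657)
    = 0.35928 × 0.27333 = 0.0982 m

S_c ≈ 98.2 mm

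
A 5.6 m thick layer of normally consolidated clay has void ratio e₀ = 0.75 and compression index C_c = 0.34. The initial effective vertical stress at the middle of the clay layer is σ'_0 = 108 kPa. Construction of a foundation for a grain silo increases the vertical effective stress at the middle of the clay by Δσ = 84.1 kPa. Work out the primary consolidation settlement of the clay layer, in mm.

S_c ≈ 272 mm

Final effective stress: σ'_f = σ'_0 + Δσ = 108 + 84.1 = 192.1 kPa.
Normally consolidated clay, so the full stress increment lies on the virgin compression line:
S_c = C_c·H/(1+e₀)·log₁₀(σ'_f/σ'_0) = 0.34×5.6/(1+0.75)×log₁₀(192.1/108)
    = 1.088 × 0.2501 = 0.2721 m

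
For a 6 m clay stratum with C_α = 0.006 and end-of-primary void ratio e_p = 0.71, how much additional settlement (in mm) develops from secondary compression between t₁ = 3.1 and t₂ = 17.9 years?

S_s ≈ 16 mm

Secondary compression: S_s = C_α·H/(1+e_p)·log₁₀(t₂/t₁)
S_s = 0.006×6/(1+0.71)×log₁₀(17.9/3.1)
    = 0.02105 × 0.7615 = 0.01603 m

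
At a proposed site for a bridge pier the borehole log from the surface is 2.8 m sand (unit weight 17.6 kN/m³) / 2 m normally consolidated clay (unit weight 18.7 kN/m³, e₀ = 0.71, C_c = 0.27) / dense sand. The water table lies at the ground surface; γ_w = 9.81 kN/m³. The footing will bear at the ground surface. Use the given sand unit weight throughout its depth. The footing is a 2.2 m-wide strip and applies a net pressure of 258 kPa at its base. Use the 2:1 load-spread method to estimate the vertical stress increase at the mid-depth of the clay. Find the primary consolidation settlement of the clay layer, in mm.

Mid-depth of clay below the ground surface: z = 2.8 + 2/2 = 3.8 m.
Total vertical stress at mid-clay: σ_v = 17.6×2.8 + 18.7×1 = 67.98 kPa.
Pore pressure: u = 9.81×(3.8 − 0) = 37.278 kPa.
Initial effective stress: σ'_0 = σ_v − u = 67.98 − 37.278 = 30.702 kPa.
Stress increase at mid-clay by the 2:1 spreading method:
Δσ = qB/(B+z) = 258×2.2/(2.2+3.8) = 94.6 kPa
Final effective stress: σ'_f = σ'_0 + Δσ = 30.702 + 94.6 = 125.3 kPa.
Normally consolidated clay, so the full stress increment lies on the virgin compression line:
S_c = C_c·H/(1+e₀)·log₁₀(σ'_f/σ'_0) = 0.27×2/(1+0.71)×log₁₀(125.3/30.702)
    = 0.31579 × 0.61078 = 0.1929 m

S_c ≈ 193 mm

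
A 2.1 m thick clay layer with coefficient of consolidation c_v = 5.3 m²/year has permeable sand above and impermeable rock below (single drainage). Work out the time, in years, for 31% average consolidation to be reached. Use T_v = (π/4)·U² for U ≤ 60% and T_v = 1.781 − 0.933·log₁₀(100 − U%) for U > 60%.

t ≈ 0.0628 years

Drainage path length: H_d = H = 2.1 m (single drainage).
U ≤ 60%: T_v = (π/4)·U² = (π/4)×0.31² = 0.075477.
t = T_v·H_d²/c_v = 0.075477×2.1²/5.3 = 0.0628 years.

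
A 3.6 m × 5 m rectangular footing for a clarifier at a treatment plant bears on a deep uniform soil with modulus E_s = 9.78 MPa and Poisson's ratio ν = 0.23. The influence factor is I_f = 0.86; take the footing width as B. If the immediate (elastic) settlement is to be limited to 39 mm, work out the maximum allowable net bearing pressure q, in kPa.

E_s = 9.78 MPa = 9780 kPa.
S_e = q·B·(1−ν²)/E_s · I_f  ⇒  q = S_e·E_s / (B·(1−ν²)·I_f).
q = 0.039 × 9780 / (3.6 × 0.9471 × 0.86) = 130.1 kPa

q ≈ 130 kPa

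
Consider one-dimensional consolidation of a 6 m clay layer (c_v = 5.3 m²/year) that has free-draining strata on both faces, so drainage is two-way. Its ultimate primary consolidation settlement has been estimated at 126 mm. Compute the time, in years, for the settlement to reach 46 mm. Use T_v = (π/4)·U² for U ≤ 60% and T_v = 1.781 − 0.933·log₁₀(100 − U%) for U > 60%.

t ≈ 0.178 years

Drainage path length: H_d = H/2 = 3 m (double drainage).
U = S(t)/S_ult = 46/126 = 0.3651.
U ≤ 60%: T_v = (π/4)·U² = (π/4)×0.36508² = 0.10468.
t = T_v·H_d²/c_v = 0.10468×3²/5.3 = 0.1778 years.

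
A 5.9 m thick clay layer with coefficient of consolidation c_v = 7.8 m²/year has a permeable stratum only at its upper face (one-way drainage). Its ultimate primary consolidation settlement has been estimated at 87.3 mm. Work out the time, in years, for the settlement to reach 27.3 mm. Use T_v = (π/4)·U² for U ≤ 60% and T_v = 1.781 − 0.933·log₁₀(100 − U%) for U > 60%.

t ≈ 0.343 years

Drainage path length: H_d = H = 5.9 m (single drainage).
U = S(t)/S_ult = 27.3/87.3 = 0.3127.
U ≤ 60%: T_v = (π/4)·U² = (π/4)×0.31271² = 0.076805.
t = T_v·H_d²/c_v = 0.076805×5.9²/7.8 = 0.3428 years.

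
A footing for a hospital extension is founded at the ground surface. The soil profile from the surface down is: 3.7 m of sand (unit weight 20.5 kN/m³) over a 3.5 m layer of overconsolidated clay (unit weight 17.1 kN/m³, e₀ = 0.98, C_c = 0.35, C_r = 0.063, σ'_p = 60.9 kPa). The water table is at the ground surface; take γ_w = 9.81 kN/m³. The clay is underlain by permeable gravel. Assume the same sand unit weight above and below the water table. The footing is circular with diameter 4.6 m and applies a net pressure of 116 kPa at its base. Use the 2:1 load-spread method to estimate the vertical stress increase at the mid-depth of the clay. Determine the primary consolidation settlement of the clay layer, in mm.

Mid-depth of clay below the ground surface: z = 3.7 + 3.5/2 = 5.45 m.
Total vertical stress at mid-clay: σ_v = 20.5×3.7 + 17.1×1.75 = 105.78 kPa.
Pore pressure: u = 9.81×(5.45 − 0) = 53.465 kPa.
Initial effective stress: σ'_0 = σ_v − u = 105.78 − 53.465 = 52.315 kPa.
Stress increase at mid-clay by the 2:1 spreading method:
Δσ ≈ qD²/(D+z)² = 116×4.6²/(4.6+5.45)² = 24.302 kPa
Final effective stress: σ'_f = 52.315 + 24.302 = 76.617 kPa.
σ'_f = 76.617 > σ'_p = 60.9 kPa, so the stress path crosses the preconsolidation pressure — recompression up to σ'_p, then virgin compression beyond:
S_c = H/(1+e₀)·[C_r·log₁₀(σ'_p/σ'_0) + C_c·log₁₀(σ'_f/σ'_p)]
    = 3.5/1.98 × [0.063×log₁₀(60.9/52.315) + 0.35×log₁₀(76.617/60.9)]
    = 1.7677 × [0.0041574 + 0.034898] = 0.06904 m

S_c ≈ 69 mm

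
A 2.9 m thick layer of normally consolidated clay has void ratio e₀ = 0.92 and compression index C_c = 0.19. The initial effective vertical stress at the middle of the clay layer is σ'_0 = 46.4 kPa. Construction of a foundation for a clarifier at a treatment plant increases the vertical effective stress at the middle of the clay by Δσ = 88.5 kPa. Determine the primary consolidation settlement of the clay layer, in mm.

Final effective stress: σ'_f = σ'_0 + Δσ = 46.4 + 88.5 = 134.9 kPa.
Normally consolidated clay, so the full stress increment lies on the virgin compression line:
S_c = C_c·H/(1+e₀)·log₁₀(σ'_f/σ'_0) = 0.19×2.9/(1+0.92)×log₁₀(134.9/46.4)
    = 0.28698 × 0.46349 = 0.133 m

S_c ≈ 133 mm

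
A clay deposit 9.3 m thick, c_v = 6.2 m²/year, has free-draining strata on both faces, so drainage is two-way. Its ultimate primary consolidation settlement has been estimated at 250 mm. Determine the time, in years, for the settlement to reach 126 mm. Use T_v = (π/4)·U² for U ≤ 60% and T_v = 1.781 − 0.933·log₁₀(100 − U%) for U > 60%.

t ≈ 0.696 years

Drainage path length: H_d = H/2 = 4.65 m (double drainage).
U = S(t)/S_ult = 126/250 = 0.504.
U ≤ 60%: T_v = (π/4)·U² = (π/4)×0.504² = 0.1995.
t = T_v·H_d²/c_v = 0.1995×4.65²/6.2 = 0.6958 years.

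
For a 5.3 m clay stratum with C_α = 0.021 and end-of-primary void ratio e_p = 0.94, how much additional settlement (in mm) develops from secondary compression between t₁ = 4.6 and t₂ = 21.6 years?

Secondary compression: S_s = C_α·H/(1+e_p)·log₁₀(t₂/t₁)
S_s = 0.021×5.3/(1+0.94)×log₁₀(21.6/4.6)
    = 0.05737 × 0.6717 = 0.03854 m

S_s ≈ 38.5 mm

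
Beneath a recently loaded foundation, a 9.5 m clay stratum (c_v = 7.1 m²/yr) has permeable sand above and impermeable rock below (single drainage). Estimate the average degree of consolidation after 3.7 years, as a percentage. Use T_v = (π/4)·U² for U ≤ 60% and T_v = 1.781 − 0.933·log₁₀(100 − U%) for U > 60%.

U ≈ 60.5 %

Drainage path length: H_d = H = 9.5 m (single drainage).
T_v = c_v·t/H_d² = 7.1×3.7/9.5² = 0.29108.
T_v = 0.29108 corresponds to the U > 60% branch:
U = 1 − 10^((1.781 − T_v)/0.933)/100 = 0.6047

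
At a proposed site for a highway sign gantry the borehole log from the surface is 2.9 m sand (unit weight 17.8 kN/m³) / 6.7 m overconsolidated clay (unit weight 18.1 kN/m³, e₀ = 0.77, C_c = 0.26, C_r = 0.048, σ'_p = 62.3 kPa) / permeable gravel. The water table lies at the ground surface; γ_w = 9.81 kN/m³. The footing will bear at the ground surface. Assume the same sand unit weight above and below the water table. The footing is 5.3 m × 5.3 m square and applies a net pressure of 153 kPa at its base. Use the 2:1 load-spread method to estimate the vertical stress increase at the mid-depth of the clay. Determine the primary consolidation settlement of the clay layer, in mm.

S_c ≈ 139 mm

Mid-depth of clay below the ground surface: z = 2.9 + 6.7/2 = 6.25 m.
Total vertical stress at mid-clay: σ_v = 17.8×2.9 + 18.1×3.35 = 112.25 kPa.
Pore pressure: u = 9.81×(6.25 − 0) = 61.312 kPa.
Initial effective stress: σ'_0 = σ_v − u = 112.25 − 61.312 = 50.938 kPa.
Stress increase at mid-clay by the 2:1 spreading method:
Δσ = qBL/((B+z)(L+z)) = 153×5.3×5.3/((5.3+6.25)(5.3+6.25)) = 32.217 kPa
Final effective stress: σ'_f = 50.938 + 32.217 = 83.155 kPa.
σ'_f = 83.155 > σ'_p = 62.3 kPa, so the stress path crosses the preconsolidation pressure — recompression up to σ'_p, then virgin compression beyond:
S_c = H/(1+e₀)·[C_r·log₁₀(σ'_p/σ'_0) + C_c·log₁₀(σ'_f/σ'_p)]
    = 6.7/1.77 × [0.048×log₁₀(62.3/50.938) + 0.26×log₁₀(83.155/62.3)]
    = 3.7853 × [0.0041974 + 0.032604] = 0.1393 m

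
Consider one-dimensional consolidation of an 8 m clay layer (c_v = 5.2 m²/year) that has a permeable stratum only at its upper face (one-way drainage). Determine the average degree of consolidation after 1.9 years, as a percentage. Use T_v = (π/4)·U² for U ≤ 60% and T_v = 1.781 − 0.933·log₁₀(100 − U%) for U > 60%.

U ≈ 44.3 %

Drainage path length: H_d = H = 8 m (single drainage).
T_v = c_v·t/H_d² = 5.2×1.9/8² = 0.15437.
T_v = 0.15437 corresponds to the U ≤ 60% branch:
U = √(4T_v/π) = 0.4433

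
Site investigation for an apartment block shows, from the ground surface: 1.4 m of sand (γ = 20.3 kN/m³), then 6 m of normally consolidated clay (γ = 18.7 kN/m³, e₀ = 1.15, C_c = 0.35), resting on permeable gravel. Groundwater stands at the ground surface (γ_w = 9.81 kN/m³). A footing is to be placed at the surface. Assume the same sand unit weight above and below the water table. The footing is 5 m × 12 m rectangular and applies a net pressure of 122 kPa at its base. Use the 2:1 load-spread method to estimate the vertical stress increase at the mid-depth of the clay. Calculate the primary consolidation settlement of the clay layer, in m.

S_c ≈ 0.324 m

Mid-depth of clay below the ground surface: z = 1.4 + 6/2 = 4.4 m.
Total vertical stress at mid-clay: σ_v = 20.3×1.4 + 18.7×3 = 84.52 kPa.
Pore pressure: u = 9.81×(4.4 − 0) = 43.164 kPa.
Initial effective stress: σ'_0 = σ_v − u = 84.52 − 43.164 = 41.356 kPa.
Stress increase at mid-clay by the 2:1 spreading method:
Δσ = qBL/((B+z)(L+z)) = 122×5×12/((5+4.4)(12+4.4)) = 47.483 kPa
Final effective stress: σ'_f = σ'_0 + Δσ = 41.356 + 47.483 = 88.839 kPa.
Normally consolidated clay, so the full stress increment lies on the virgin compression line:
S_c = C_c·H/(1+e₀)·log₁₀(σ'_f/σ'_0) = 0.35×6/(1+1.15)×log₁₀(88.839/41.356)
    = 0.97674 × 0.33207 = 0.3243 m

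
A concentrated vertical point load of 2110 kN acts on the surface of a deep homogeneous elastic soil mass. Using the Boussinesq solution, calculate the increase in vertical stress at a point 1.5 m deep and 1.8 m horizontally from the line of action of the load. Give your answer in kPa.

Boussinesq vertical stress below a point load on an elastic half-space:
Δσ_z = 3P/(2πz²) · [1 + (r/z)²]^(−5/2)
r/z = 1.8/1.5 = 1.2; [1+(r/z)²]^(−5/2) = 0.10753.
Δσ_z = 3×2110/(2π×1.5²) × 0.10753 = 447.76 × 0.10753 = 48.15 kPa

Δσ_z ≈ 48.1 kPa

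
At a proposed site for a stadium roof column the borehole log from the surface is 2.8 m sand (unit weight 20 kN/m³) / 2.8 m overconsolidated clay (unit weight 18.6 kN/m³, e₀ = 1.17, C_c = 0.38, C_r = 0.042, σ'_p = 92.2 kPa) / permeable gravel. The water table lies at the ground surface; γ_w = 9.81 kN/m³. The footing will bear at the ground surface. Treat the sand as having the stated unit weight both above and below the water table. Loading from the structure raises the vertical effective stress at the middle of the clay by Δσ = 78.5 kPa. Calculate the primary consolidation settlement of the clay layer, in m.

Mid-depth of clay below the ground surface: z = 2.8 + 2.8/2 = 4.2 m.
Total vertical stress at mid-clay: σ_v = 20×2.8 + 18.6×1.4 = 82.04 kPa.
Pore pressure: u = 9.81×(4.2 − 0) = 41.202 kPa.
Initial effective stress: σ'_0 = σ_v − u = 82.04 − 41.202 = 40.838 kPa.
Final effective stress: σ'_f = 40.838 + 78.5 = 119.34 kPa.
σ'_f = 119.34 > σ'_p = 92.2 kPa, so the stress path crosses the preconsolidation pressure — recompression up to σ'_p, then virgin compression beyond:
S_c = H/(1+e₀)·[C_r·log₁₀(σ'_p/σ'_0) + C_c·log₁₀(σ'_f/σ'_p)]
    = 2.8/2.17 × [0.042×log₁₀(92.2/40.838) + 0.38×log₁₀(119.34/92.2)]
    = 1.2903 × [0.014854 + 0.042581] = 0.07411 m

S_c ≈ 0.0741 m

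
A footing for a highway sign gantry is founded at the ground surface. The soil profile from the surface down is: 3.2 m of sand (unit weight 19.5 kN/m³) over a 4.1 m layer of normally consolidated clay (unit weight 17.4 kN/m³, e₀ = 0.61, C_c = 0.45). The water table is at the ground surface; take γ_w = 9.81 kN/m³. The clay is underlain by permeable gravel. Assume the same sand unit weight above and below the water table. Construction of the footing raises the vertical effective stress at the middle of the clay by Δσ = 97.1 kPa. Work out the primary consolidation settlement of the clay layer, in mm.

Mid-depth of clay below the ground surface: z = 3.2 + 4.1/2 = 5.25 m.
Total vertical stress at mid-clay: σ_v = 19.5×3.2 + 17.4×2.05 = 98.07 kPa.
Pore pressure: u = 9.81×(5.25 − 0) = 51.503 kPa.
Initial effective stress: σ'_0 = σ_v − u = 98.07 − 51.503 = 46.567 kPa.
Final effective stress: σ'_f = σ'_0 + Δσ = 46.567 + 97.1 = 143.67 kPa.
Normally consolidated clay, so the full stress increment lies on the virgin compression line:
S_c = C_c·H/(1+e₀)·log₁₀(σ'_f/σ'_0) = 0.45×4.1/(1+0.61)×log₁₀(143.67/46.567)
    = 1.146 × 0.48929 = 0.5607 m

S_c ≈ 561 mm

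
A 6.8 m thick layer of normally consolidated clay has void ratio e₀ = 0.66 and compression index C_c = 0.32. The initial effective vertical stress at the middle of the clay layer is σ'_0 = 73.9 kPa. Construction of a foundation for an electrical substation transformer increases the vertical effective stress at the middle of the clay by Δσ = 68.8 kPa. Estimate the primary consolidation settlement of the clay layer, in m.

S_c ≈ 0.375 m

Final effective stress: σ'_f = σ'_0 + Δσ = 73.9 + 68.8 = 142.7 kPa.
Normally consolidated clay, so the full stress increment lies on the virgin compression line:
S_c = C_c·H/(1+e₀)·log₁₀(σ'_f/σ'_0) = 0.32×6.8/(1+0.66)×log₁₀(142.7/73.9)
    = 1.3108 × 0.28578 = 0.3746 m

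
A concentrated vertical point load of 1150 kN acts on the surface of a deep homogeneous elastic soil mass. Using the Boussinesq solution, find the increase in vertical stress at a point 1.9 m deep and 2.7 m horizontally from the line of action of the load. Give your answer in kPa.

Δσ_z ≈ 9.6 kPa

Boussinesq vertical stress below a point load on an elastic half-space:
Δσ_z = 3P/(2πz²) · [1 + (r/z)²]^(−5/2)
r/z = 2.7/1.9 = 1.4211; [1+(r/z)²]^(−5/2) = 0.063125.
Δσ_z = 3×1150/(2π×1.9²) × 0.063125 = 152.1 × 0.063125 = 9.601 kPa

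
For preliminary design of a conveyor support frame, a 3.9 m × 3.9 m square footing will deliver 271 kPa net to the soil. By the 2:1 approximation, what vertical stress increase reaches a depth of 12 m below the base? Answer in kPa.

By the 2:1 method the load spreads at 1 horizontal : 2 vertical, so at depth z the loaded area has grown by z in each plan dimension:
Δσ = qBL/((B+z)(L+z)) = 271×3.9×3.9/((3.9+12)(3.9+12)) = 16.304 kPa

Δσ_z ≈ 16.3 kPa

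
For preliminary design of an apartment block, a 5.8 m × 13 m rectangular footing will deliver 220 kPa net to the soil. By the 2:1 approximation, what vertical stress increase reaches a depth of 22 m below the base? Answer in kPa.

Δσ_z ≈ 17 kPa

By the 2:1 method the load spreads at 1 horizontal : 2 vertical, so at depth z the loaded area has grown by z in each plan dimension:
Δσ = qBL/((B+z)(L+z)) = 220×5.8×13/((5.8+22)(13+22)) = 17.048 kPa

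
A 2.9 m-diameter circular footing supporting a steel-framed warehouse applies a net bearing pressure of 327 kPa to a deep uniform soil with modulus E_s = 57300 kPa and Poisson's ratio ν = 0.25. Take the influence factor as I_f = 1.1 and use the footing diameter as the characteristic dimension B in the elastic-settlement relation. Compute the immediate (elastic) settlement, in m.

S_e ≈ 0.0171 m

Immediate (elastic) settlement: S_e = q·B·(1−ν²)/E_s · I_f.
S_e = 327 × 2.9 × (1 − 0.25²) / 57300 × 1.1
    = 327 × 2.9 × 0.9375 / 57300 × 1.1
    = 0.01707 m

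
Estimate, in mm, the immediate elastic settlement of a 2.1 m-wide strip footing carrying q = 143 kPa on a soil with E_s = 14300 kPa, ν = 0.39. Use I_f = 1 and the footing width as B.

Immediate (elastic) settlement: S_e = q·B·(1−ν²)/E_s · I_f.
S_e = 143 × 2.1 × (1 − 0.39²) / 14300 × 1
    = 143 × 2.1 × 0.8479 / 14300 × 1
    = 0.01781 m = 17.81 mm

S_e ≈ 17.8 mm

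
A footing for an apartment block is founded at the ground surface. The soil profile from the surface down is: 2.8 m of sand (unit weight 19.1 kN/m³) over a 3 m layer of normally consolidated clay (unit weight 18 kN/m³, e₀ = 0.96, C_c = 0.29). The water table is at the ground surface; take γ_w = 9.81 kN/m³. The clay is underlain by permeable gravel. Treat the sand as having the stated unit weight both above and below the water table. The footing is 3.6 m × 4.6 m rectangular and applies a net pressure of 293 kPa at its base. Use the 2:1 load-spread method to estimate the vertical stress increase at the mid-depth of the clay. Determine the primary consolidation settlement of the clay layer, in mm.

S_c ≈ 199 mm

Mid-depth of clay below the ground surface: z = 2.8 + 3/2 = 4.3 m.
Total vertical stress at mid-clay: σ_v = 19.1×2.8 + 18×1.5 = 80.48 kPa.
Pore pressure: u = 9.81×(4.3 − 0) = 42.183 kPa.
Initial effective stress: σ'_0 = σ_v − u = 80.48 − 42.183 = 38.297 kPa.
Stress increase at mid-clay by the 2:1 spreading method:
Δσ = qBL/((B+z)(L+z)) = 293×3.6×4.6/((3.6+4.3)(4.6+4.3)) = 69.01 kPa
Final effective stress: σ'_f = σ'_0 + Δσ = 38.297 + 69.01 = 107.31 kPa.
Normally consolidated clay, so the full stress increment lies on the virgin compression line:
S_c = C_c·H/(1+e₀)·log₁₀(σ'_f/σ'_0) = 0.29×3/(1+0.96)×log₁₀(107.31/38.297)
    = 0.44388 × 0.44748 = 0.1986 m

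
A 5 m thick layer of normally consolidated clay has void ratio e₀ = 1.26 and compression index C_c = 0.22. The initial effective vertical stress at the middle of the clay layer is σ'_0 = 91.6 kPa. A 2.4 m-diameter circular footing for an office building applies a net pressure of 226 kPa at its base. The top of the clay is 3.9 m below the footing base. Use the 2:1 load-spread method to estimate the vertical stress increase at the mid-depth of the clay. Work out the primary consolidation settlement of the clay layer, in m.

Mid-depth of clay below the footing base: z = 3.9 + 5/2 = 6.4 m.
Stress increase at mid-clay by the 2:1 spreading method:
Δσ ≈ qD²/(D+z)² = 226×2.4²/(2.4+6.4)² = 16.81 kPa
Final effective stress: σ'_f = σ'_0 + Δσ = 91.6 + 16.81 = 108.41 kPa.
Normally consolidated clay, so the full stress increment lies on the virgin compression line:
S_c = C_c·H/(1+e₀)·log₁₀(σ'_f/σ'_0) = 0.22×5/(1+1.26)×log₁₀(108.41/91.6)
    = 0.48673 × 0.073174 = 0.03562 m

S_c ≈ 0.0356 m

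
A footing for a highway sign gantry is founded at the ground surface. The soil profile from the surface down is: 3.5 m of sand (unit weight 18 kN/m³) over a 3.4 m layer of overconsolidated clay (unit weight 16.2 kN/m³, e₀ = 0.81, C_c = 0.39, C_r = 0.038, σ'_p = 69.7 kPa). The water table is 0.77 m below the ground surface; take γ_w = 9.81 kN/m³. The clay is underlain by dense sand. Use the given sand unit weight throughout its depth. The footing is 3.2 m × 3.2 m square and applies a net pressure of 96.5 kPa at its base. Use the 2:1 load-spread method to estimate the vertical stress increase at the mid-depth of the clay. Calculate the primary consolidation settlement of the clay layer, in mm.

Mid-depth of clay below the ground surface: z = 3.5 + 3.4/2 = 5.2 m.
Total vertical stress at mid-clay: σ_v = 18×3.5 + 16.2×1.7 = 90.54 kPa.
Pore pressure: u = 9.81×(5.2 − 0.77) = 43.458 kPa.
Initial effective stress: σ'_0 = σ_v − u = 90.54 − 43.458 = 47.082 kPa.
Stress increase at mid-clay by the 2:1 spreading method:
Δσ = qBL/((B+z)(L+z)) = 96.5×3.2×3.2/((3.2+5.2)(3.2+5.2)) = 14.005 kPa
Final effective stress: σ'_f = 47.082 + 14.005 = 61.087 kPa.
σ'_f = 61.087 ≤ σ'_p = 69.7 kPa, so the clay remains overconsolidated and only the recompression index applies:
S_c = C_r·H/(1+e₀)·log₁₀(σ'_f/σ'_0) = 0.038×3.4/1.81×log₁₀(61.087/47.082)
    = 0.071383 × 0.11309 = 0.008073 m

S_c ≈ 8.07 mm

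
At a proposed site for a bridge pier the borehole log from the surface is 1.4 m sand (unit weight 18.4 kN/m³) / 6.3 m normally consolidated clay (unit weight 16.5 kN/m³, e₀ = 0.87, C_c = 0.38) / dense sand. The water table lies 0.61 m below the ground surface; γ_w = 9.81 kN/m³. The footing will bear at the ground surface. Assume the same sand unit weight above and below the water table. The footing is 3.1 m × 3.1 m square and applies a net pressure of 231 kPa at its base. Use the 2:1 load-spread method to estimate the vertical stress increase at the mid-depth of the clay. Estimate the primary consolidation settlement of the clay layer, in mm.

Mid-depth of clay below the ground surface: z = 1.4 + 6.3/2 = 4.55 m.
Total vertical stress at mid-clay: σ_v = 18.4×1.4 + 16.5×3.15 = 77.735 kPa.
Pore pressure: u = 9.81×(4.55 − 0.61) = 38.651 kPa.
Initial effective stress: σ'_0 = σ_v − u = 77.735 − 38.651 = 39.084 kPa.
Stress increase at mid-clay by the 2:1 spreading method:
Δσ = qBL/((B+z)(L+z)) = 231×3.1×3.1/((3.1+4.55)(3.1+4.55)) = 37.933 kPa
Final effective stress: σ'_f = σ'_0 + Δσ = 39.084 + 37.933 = 77.017 kPa.
Normally consolidated clay, so the full stress increment lies on the virgin compression line:
S_c = C_c·H/(1+e₀)·log₁₀(σ'_f/σ'_0) = 0.38×6.3/(1+0.87)×log₁₀(77.017/39.084)
    = 1.2802 × 0.29459 = 0.3771 m

S_c ≈ 377 mm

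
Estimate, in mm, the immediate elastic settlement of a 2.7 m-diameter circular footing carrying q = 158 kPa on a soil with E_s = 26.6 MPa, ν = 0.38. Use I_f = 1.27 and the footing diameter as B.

S_e ≈ 17.4 mm

Immediate (elastic) settlement: S_e = q·B·(1−ν²)/E_s · I_f.
E_s = 26.6 MPa = 26600 kPa.
S_e = 158 × 2.7 × (1 − 0.38²) / 26600 × 1.27
    = 158 × 2.7 × 0.8556 / 26600 × 1.27
    = 0.01743 m = 17.43 mm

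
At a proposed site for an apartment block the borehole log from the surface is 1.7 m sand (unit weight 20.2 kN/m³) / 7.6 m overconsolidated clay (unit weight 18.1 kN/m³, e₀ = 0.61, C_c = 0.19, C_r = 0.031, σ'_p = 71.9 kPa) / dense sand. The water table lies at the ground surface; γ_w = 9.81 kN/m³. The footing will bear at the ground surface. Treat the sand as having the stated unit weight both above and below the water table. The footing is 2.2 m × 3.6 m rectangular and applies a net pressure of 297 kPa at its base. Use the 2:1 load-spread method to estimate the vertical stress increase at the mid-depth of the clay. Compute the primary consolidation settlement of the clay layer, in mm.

Mid-depth of clay below the ground surface: z = 1.7 + 7.6/2 = 5.5 m.
Total vertical stress at mid-clay: σ_v = 20.2×1.7 + 18.1×3.8 = 103.12 kPa.
Pore pressure: u = 9.81×(5.5 − 0) = 53.955 kPa.
Initial effective stress: σ'_0 = σ_v − u = 103.12 − 53.955 = 49.165 kPa.
Stress increase at mid-clay by the 2:1 spreading method:
Δσ = qBL/((B+z)(L+z)) = 297×2.2×3.6/((2.2+5.5)(3.6+5.5)) = 33.57 kPa
Final effective stress: σ'_f = 49.165 + 33.57 = 82.735 kPa.
σ'_f = 82.735 > σ'_p = 71.9 kPa, so the stress path crosses the preconsolidation pressure — recompression up to σ'_p, then virgin compression beyond:
S_c = H/(1+e₀)·[C_r·log₁₀(σ'_p/σ'_0) + C_c·log₁₀(σ'_f/σ'_p)]
    = 7.6/1.61 × [0.031×log₁₀(71.9/49.165) + 0.19×log₁₀(82.735/71.9)]
    = 4.7205 × [0.0051173 + 0.011582] = 0.07883 m

S_c ≈ 78.8 mm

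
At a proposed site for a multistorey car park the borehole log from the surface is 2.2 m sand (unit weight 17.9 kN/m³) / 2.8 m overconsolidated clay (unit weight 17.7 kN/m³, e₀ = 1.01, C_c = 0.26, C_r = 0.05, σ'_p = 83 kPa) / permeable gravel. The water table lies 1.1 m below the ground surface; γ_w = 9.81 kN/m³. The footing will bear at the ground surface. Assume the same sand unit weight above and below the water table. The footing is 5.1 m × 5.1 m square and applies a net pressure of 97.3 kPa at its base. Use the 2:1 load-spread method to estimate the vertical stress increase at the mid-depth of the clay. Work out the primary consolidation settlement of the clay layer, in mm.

Mid-depth of clay below the ground surface: z = 2.2 + 2.8/2 = 3.6 m.
Total vertical stress at mid-clay: σ_v = 17.9×2.2 + 17.7×1.4 = 64.16 kPa.
Pore pressure: u = 9.81×(3.6 − 1.1) = 24.525 kPa.
Initial effective stress: σ'_0 = σ_v − u = 64.16 − 24.525 = 39.635 kPa.
Stress increase at mid-clay by the 2:1 spreading method:
Δσ = qBL/((B+z)(L+z)) = 97.3×5.1×5.1/((5.1+3.6)(5.1+3.6)) = 33.436 kPa
Final effective stress: σ'_f = 39.635 + 33.436 = 73.071 kPa.
σ'_f = 73.071 ≤ σ'_p = 83 kPa, so the clay remains overconsolidated and only the recompression index applies:
S_c = C_r·H/(1+e₀)·log₁₀(σ'_f/σ'_0) = 0.05×2.8/2.01×log₁₀(73.071/39.635)
    = 0.06965 × 0.26567 = 0.0185 m

S_c ≈ 18.5 mm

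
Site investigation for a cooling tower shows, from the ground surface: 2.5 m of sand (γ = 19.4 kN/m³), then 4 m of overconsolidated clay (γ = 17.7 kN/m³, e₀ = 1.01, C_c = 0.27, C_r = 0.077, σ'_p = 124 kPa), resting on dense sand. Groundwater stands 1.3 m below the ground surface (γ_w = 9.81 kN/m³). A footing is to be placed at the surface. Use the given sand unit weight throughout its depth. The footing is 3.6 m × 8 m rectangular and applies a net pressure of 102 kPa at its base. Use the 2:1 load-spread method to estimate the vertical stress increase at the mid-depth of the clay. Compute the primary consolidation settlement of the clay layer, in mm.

Mid-depth of clay below the ground surface: z = 2.5 + 4/2 = 4.5 m.
Total vertical stress at mid-clay: σ_v = 19.4×2.5 + 17.7×2 = 83.9 kPa.
Pore pressure: u = 9.81×(4.5 − 1.3) = 31.392 kPa.
Initial effective stress: σ'_0 = σ_v − u = 83.9 − 31.392 = 52.508 kPa.
Stress increase at mid-clay by the 2:1 spreading method:
Δσ = qBL/((B+z)(L+z)) = 102×3.6×8/((3.6+4.5)(8+4.5)) = 29.013 kPa
Final effective stress: σ'_f = 52.508 + 29.013 = 81.521 kPa.
σ'_f = 81.521 ≤ σ'_p = 124 kPa, so the clay remains overconsolidated and only the recompression index applies:
S_c = C_r·H/(1+e₀)·log₁₀(σ'_f/σ'_0) = 0.077×4/2.01×log₁₀(81.521/52.508)
    = 0.15323 × 0.19104 = 0.02927 m

S_c ≈ 29.3 mm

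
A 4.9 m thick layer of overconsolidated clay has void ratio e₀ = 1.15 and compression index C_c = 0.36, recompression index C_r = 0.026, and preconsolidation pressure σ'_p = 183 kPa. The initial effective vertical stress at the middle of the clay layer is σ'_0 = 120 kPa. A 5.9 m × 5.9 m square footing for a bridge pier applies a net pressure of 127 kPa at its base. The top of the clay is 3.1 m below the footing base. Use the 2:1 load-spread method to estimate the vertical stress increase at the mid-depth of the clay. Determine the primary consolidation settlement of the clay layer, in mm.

Mid-depth of clay below the footing base: z = 3.1 + 4.9/2 = 5.55 m.
Stress increase at mid-clay by the 2:1 spreading method:
Δσ = qBL/((B+z)(L+z)) = 127×5.9×5.9/((5.9+5.55)(5.9+5.55)) = 33.721 kPa
Final effective stress: σ'_f = 120 + 33.721 = 153.72 kPa.
σ'_f = 153.72 ≤ σ'_p = 183 kPa, so the clay remains overconsolidated and only the recompression index applies:
S_c = C_r·H/(1+e₀)·log₁₀(σ'_f/σ'_0) = 0.026×4.9/2.15×log₁₀(153.72/120)
    = 0.059257 × 0.10755 = 0.006373 m

S_c ≈ 6.37 mm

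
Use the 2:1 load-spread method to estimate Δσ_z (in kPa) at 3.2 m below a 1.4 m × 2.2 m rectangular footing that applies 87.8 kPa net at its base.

Δσ_z ≈ 10.9 kPa

By the 2:1 method the load spreads at 1 horizontal : 2 vertical, so at depth z the loaded area has grown by z in each plan dimension:
Δσ = qBL/((B+z)(L+z)) = 87.8×1.4×2.2/((1.4+3.2)(2.2+3.2)) = 10.887 kPa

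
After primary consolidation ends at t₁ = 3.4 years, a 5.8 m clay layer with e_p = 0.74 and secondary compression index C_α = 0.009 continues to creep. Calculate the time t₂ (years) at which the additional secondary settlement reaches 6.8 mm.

t₂ ≈ 5.73 years

S_s = C_α·H/(1+e_p)·log₁₀(t₂/t₁) ⇒ log₁₀(t₂/t₁) = S_s·(1+e_p)/(C_α·H).
log₁₀(t₂/t₁) = 0.0068 × (1+0.74) / (0.009×5.8) = 0.2267
t₂ = t₁ × 10^0.2267 = 3.4 × 1.685 = 5.73 years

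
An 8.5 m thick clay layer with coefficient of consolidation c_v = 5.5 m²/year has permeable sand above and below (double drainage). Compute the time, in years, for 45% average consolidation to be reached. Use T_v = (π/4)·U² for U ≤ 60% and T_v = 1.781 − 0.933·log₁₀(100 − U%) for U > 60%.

Drainage path length: H_d = H/2 = 4.25 m (double drainage).
U ≤ 60%: T_v = (π/4)·U² = (π/4)×0.45² = 0.15904.
t = T_v·H_d²/c_v = 0.15904×4.25²/5.5 = 0.5223 years.

t ≈ 0.522 years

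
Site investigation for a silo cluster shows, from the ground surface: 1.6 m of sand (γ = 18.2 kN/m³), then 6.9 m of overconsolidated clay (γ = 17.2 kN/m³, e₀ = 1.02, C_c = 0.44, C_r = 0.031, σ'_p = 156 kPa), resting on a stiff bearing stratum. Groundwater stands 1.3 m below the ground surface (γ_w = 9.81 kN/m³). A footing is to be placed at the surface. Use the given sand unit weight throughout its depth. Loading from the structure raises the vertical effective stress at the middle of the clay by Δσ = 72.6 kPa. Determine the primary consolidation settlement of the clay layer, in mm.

S_c ≈ 40.4 mm

Mid-depth of clay below the ground surface: z = 1.6 + 6.9/2 = 5.05 m.
Total vertical stress at mid-clay: σ_v = 18.2×1.6 + 17.2×3.45 = 88.46 kPa.
Pore pressure: u = 9.81×(5.05 − 1.3) = 36.788 kPa.
Initial effective stress: σ'_0 = σ_v − u = 88.46 − 36.788 = 51.672 kPa.
Final effective stress: σ'_f = 51.672 + 72.6 = 124.27 kPa.
σ'_f = 124.27 ≤ σ'_p = 156 kPa, so the clay remains overconsolidated and only the recompression index applies:
S_c = C_r·H/(1+e₀)·log₁₀(σ'_f/σ'_0) = 0.031×6.9/2.02×log₁₀(124.27/51.672)
    = 0.10589 × 0.38111 = 0.04036 m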